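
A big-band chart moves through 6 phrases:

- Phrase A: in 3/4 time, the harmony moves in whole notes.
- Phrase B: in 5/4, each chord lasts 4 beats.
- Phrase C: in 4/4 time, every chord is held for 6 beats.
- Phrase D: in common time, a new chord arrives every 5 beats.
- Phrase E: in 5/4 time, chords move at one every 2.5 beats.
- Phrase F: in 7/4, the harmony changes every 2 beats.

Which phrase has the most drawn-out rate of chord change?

Phrase C

A: 3/4 = 0.75 chords/bar.
B: 5/4 = 1.25 chords/bar.
C: 4/6 = 2/3 chords/bar.
D: 4/5 = 0.8 chords/bar.
E: 5/2.5 = 2 chords/bar.
F: 7/2 = 3.5 chords/bar.
Slowest is C at 2/3 chords/bar.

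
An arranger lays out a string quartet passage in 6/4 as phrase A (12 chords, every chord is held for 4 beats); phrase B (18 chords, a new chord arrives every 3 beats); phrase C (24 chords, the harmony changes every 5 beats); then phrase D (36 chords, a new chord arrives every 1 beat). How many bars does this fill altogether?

43 bars

A: 12 × 4 = 48 beats = 8 bars.
B: 18 × 3 = 54 beats = 9 bars.
C: 24 × 5 = 120 beats = 20 bars.
D: 36 × 1 = 36 beats = 6 bars.
Total: 8 + 9 + 20 + 6 = 43 bars.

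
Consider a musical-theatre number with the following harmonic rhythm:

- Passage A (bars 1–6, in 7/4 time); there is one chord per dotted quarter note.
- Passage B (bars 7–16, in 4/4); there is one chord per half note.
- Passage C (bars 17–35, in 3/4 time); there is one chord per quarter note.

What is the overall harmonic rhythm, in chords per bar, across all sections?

3 chords per bar

A: 6 bars of 7 beats is 42 beats; at 1.5 beats each that's 28 chords.
B: 10 bars of 4 beats is 40 beats; at 2 beats each that's 20 chords.
C: 19 bars of 3 beats is 57 beats; at 1 beat each that's 57 chords.
Overall: 105 chords over 35 bars → 105/35 = 3 chords per bar.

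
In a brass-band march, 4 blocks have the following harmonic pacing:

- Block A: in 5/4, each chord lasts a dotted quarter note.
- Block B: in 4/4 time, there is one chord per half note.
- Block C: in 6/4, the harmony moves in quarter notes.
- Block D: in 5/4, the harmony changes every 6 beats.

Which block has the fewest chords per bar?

A: each chord is 1.5 beats in 5/4, so 10/3 per bar.
B: each chord is 2 beats in 4/4, so 2 per bar.
C: each chord is 1 beat in 6/4, so 6 per bar.
D: each chord is 6 beats in 5/4, so 5/6 per bar.
Slowest is D at 5/6 chords/bar.

Block D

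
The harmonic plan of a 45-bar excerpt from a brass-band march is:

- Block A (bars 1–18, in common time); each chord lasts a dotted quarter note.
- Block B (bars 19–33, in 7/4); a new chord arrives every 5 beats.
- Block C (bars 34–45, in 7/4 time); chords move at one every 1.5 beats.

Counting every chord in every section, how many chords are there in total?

125 chords

A: 18·4 = 72 beats, 72/1.5 = 48 chords.
B: 15·7 = 105 beats, 105/5 = 21 chords.
C: 12·7 = 84 beats, 84/1.5 = 56 chords.
Total: 48 + 21 + 56 = 125.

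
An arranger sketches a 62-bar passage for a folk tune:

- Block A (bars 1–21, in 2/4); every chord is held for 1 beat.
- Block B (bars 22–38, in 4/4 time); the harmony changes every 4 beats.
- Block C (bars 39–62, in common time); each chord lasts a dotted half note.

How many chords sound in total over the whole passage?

91 chords

A has 42 beats and chords last 1 each, so 42 chords.
B has 68 beats and chords last 4 each, so 17 chords.
C has 96 beats and chords last 3 each, so 32 chords.
Total: 42 + 17 + 32 = 91.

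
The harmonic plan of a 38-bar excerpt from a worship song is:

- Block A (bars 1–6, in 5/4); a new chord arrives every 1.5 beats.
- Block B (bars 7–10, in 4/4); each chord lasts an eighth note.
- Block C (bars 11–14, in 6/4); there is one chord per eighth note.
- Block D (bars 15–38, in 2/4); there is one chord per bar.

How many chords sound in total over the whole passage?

A has 30 beats and chords last 1.5 each, so 20 chords.
B has 16 beats and chords last 0.5 each, so 32 chords.
C has 24 beats and chords last 0.5 each, so 48 chords.
D has 48 beats and chords last 2 each, so 24 chords.
Total: 20 + 32 + 48 + 24 = 124.

124 chords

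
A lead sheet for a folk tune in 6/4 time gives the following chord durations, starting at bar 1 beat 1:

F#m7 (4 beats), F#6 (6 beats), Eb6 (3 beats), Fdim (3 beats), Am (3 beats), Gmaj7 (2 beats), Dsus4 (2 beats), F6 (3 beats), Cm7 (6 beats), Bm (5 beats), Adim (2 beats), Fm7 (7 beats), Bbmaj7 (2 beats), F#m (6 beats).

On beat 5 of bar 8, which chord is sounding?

Beat 5 of bar 8 is beat (8−1)×6 + 5 = 47 overall.
Running totals: F#m7 ends at 4, F#6 ends at 10, Eb6 ends at 13, Fdim ends at 16, Am ends at 19, Gmaj7 ends at 21, Dsus4 ends at 23, F6 ends at 26, Cm7 ends at 32, Bm ends at 37, Adim ends at 39, Fm7 ends at 46, Bbmaj7 ends at 48.
Beat 47 falls within Bbmaj7.

Bbmaj7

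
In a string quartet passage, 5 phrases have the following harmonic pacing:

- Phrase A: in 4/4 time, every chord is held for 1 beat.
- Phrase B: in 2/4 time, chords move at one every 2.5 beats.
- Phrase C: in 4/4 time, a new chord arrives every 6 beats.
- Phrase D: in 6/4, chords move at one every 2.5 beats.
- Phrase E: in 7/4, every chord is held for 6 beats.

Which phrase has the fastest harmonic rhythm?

Phrase A

A: each chord is 1 beat in 4/4, so 4 per bar.
B: each chord is 2.5 beats in 2/4, so 0.8 per bar.
C: each chord is 6 beats in 4/4, so 2/3 per bar.
D: each chord is 2.5 beats in 6/4, so 2.4 per bar.
E: each chord is 6 beats in 7/4, so 7/6 per bar.
Fastest is A at 4 chords/bar.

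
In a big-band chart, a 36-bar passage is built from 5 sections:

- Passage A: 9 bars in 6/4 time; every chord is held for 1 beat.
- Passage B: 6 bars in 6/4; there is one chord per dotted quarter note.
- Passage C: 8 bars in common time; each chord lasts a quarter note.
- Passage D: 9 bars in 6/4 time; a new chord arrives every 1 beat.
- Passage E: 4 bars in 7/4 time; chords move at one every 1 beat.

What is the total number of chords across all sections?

192 chords

A: 9 bars × 6 beats = 54 beats; 1 beat/chord → 54 chords.
B: 6 bars × 6 beats = 36 beats; 1.5 beats/chord → 24 chords.
C: 8 bars × 4 beats = 32 beats; 1 beat/chord → 32 chords.
D: 9 bars × 6 beats = 54 beats; 1 beat/chord → 54 chords.
E: 4 bars × 7 beats = 28 beats; 1 beat/chord → 28 chords.
Total: 54 + 24 + 32 + 54 + 28 = 192.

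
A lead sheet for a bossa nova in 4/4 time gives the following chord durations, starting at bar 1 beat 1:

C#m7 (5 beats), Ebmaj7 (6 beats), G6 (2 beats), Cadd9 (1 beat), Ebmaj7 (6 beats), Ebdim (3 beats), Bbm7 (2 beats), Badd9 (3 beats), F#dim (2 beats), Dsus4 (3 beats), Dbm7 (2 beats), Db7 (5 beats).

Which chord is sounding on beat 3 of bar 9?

Beat 3 of bar 9 is beat (9−1)×4 + 3 = 35 overall.
Running totals: C#m7 ends at 5, Ebmaj7 ends at 11, G6 ends at 13, Cadd9 ends at 14, Ebmaj7 ends at 20, Ebdim ends at 23, Bbm7 ends at 25, Badd9 ends at 28, F#dim ends at 30, Dsus4 ends at 33, Dbm7 ends at 35.
Beat 35 falls within Dbm7.

Dbm7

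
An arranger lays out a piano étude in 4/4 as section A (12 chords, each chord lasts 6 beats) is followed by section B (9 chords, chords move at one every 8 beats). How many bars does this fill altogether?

36 bars

A: 12 × 6 = 72 beats = 18 bars.
B: 9 × 8 = 72 beats = 18 bars.
Total: 18 + 18 = 36 bars.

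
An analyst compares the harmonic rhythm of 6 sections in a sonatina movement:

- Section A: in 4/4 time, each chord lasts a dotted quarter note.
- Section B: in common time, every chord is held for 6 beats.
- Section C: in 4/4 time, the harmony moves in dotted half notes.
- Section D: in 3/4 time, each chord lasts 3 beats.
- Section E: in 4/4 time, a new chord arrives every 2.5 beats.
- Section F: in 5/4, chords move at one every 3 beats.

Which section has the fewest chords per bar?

Section B

A: each chord is 1.5 beats in 4/4, so 8/3 per bar.
B: each chord is 6 beats in 4/4, so 2/3 per bar.
C: each chord is 3 beats in 4/4, so 4/3 per bar.
D: each chord is 3 beats in 3/4, so 1 per bar.
E: each chord is 2.5 beats in 4/4, so 1.6 per bar.
F: each chord is 3 beats in 5/4, so 5/3 per bar.
Slowest is B at 2/3 chords/bar.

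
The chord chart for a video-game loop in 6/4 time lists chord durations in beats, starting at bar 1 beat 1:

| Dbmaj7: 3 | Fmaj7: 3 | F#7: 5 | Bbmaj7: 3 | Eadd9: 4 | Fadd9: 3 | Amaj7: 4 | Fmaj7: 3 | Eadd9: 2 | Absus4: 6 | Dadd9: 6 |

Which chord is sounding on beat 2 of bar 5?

Beat 2 of bar 5 is beat (5−1)×6 + 2 = 26 overall.
Running totals: Dbmaj7 ends at 3, Fmaj7 ends at 6, F#7 ends at 11, Bbmaj7 ends at 14, Eadd9 ends at 18, Fadd9 ends at 21, Amaj7 ends at 25, Fmaj7 ends at 28.
Beat 26 falls within Fmaj7.

Fmaj7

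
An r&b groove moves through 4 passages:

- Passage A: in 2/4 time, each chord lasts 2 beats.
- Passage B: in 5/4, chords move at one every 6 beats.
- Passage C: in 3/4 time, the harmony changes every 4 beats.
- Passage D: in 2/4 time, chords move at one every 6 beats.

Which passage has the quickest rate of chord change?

Passage A

A: 2/2 = 1 chord/bar.
B: 5/6 = 5/6 chords/bar.
C: 3/4 = 0.75 chords/bar.
D: 2/6 = 1/3 chords/bar.
Fastest is A at 1 chords/bar.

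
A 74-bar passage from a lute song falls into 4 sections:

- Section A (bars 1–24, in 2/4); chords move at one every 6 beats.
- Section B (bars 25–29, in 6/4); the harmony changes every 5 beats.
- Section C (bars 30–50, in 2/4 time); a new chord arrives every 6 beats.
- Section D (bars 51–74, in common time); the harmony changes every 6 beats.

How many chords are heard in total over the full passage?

37 chords

A: 24·2 = 48 beats, 48/6 = 8 chords.
B: 5·6 = 30 beats, 30/5 = 6 chords.
C: 21·2 = 42 beats, 42/6 = 7 chords.
D: 24·4 = 96 beats, 96/6 = 16 chords.
Total: 8 + 6 + 7 + 16 = 37.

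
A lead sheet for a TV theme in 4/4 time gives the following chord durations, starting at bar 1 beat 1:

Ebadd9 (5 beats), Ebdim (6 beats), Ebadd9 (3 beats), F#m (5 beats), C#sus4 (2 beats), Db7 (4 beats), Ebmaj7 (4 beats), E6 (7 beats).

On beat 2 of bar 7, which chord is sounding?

Beat 2 of bar 7 is beat (7−1)×4 + 2 = 26 overall.
Running totals: Ebadd9 ends at 5, Ebdim ends at 11, Ebadd9 ends at 14, F#m ends at 19, C#sus4 ends at 21, Db7 ends at 25, Ebmaj7 ends at 29.
Beat 26 falls within Ebmaj7.

Ebmaj7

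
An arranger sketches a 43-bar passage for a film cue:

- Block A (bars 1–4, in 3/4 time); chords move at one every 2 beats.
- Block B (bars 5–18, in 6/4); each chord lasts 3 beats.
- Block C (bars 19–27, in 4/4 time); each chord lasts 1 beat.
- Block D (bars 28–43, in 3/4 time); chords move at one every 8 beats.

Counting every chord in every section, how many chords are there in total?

76 chords

A: 4·3 = 12 beats, 12/2 = 6 chords.
B: 14·6 = 84 beats, 84/3 = 28 chords.
C: 9·4 = 36 beats, 36/1 = 36 chords.
D: 16·3 = 48 beats, 48/8 = 6 chords.
Total: 6 + 28 + 36 + 6 = 76.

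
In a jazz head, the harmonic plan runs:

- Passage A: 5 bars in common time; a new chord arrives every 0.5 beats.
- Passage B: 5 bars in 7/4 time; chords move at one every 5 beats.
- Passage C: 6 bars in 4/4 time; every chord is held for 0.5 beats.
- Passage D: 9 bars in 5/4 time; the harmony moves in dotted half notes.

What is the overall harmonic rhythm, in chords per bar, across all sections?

A: 5 bars of 4 beats is 20 beats; at 0.5 beats each that's 40 chords.
B: 5 bars of 7 beats is 35 beats; at 5 beats each that's 7 chords.
C: 6 bars of 4 beats is 24 beats; at 0.5 beats each that's 48 chords.
D: 9 bars of 5 beats is 45 beats; at 3 beats each that's 15 chords.
Overall: 110 chords over 25 bars → 110/25 = 4.4 chords per bar.

4.4 chords per bar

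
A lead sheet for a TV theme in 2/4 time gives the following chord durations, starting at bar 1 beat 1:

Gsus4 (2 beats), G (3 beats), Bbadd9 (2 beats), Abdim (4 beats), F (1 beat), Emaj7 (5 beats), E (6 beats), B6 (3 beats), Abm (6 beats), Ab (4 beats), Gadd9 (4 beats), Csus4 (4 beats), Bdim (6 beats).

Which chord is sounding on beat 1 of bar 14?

Beat 1 of bar 14 is beat (14−1)×2 + 1 = 27 overall.
Running totals: Gsus4 ends at 2, G ends at 5, Bbadd9 ends at 7, Abdim ends at 11, F ends at 12, Emaj7 ends at 17, E ends at 23, B6 ends at 26, Abm ends at 32.
Beat 27 falls within Abm.

Abm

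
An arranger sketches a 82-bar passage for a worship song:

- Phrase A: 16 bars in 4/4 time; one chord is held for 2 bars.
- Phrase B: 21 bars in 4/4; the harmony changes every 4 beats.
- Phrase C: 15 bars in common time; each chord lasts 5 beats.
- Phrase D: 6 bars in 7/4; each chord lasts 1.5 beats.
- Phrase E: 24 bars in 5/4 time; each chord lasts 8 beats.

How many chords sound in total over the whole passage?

A: 16·4 = 64 beats, 64/8 = 8 chords.
B: 21·4 = 84 beats, 84/4 = 21 chords.
C: 15·4 = 60 beats, 60/5 = 12 chords.
D: 6·7 = 42 beats, 42/1.5 = 28 chords.
E: 24·5 = 120 beats, 120/8 = 15 chords.
Total: 8 + 21 + 12 + 28 + 15 = 84.

84 chords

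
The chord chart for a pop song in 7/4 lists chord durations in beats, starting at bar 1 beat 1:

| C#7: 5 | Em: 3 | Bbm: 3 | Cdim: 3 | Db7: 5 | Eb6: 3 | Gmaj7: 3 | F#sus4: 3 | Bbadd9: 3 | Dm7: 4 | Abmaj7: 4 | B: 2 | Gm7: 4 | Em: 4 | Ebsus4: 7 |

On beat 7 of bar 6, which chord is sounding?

Beat 7 of bar 6 is beat (6−1)×7 + 7 = 42 overall.
Running totals: C#7 ends at 5, Em ends at 8, Bbm ends at 11, Cdim ends at 14, Db7 ends at 19, Eb6 ends at 22, Gmaj7 ends at 25, F#sus4 ends at 28, Bbadd9 ends at 31, Dm7 ends at 35, Abmaj7 ends at 39, B ends at 41, Gm7 ends at 45.
Beat 42 falls within Gm7.

Gm7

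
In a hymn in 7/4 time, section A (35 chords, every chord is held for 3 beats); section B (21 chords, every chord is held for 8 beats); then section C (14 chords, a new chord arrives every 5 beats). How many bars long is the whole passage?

49 bars

A: 35 × 3 = 105 beats = 15 bars.
B: 21 × 8 = 168 beats = 24 bars.
C: 14 × 5 = 70 beats = 10 bars.
Total: 15 + 24 + 10 = 49 bars.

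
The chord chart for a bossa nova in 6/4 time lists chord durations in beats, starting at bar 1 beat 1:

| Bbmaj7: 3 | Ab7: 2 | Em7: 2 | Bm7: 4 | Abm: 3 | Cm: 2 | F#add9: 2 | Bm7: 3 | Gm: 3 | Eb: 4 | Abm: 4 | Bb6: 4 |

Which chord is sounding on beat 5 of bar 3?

F#add9

Beat 5 of bar 3 is beat (3−1)×6 + 5 = 17 overall.
Running totals: Bbmaj7 ends at 3, Ab7 ends at 5, Em7 ends at 7, Bm7 ends at 11, Abm ends at 14, Cm ends at 16, F#add9 ends at 18.
Beat 17 falls within F#add9.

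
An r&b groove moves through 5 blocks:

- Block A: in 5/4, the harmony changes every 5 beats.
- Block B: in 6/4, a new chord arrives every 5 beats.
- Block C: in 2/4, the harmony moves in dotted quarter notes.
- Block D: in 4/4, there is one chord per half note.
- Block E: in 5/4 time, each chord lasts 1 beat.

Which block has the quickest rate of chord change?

Block E

A: 5 beats/bar ÷ 5 beats/chord = 1 chord/bar.
B: 6 beats/bar ÷ 5 beats/chord = 1.2 chords/bar.
C: 2 beats/bar ÷ 1.5 beats/chord = 4/3 chords/bar.
D: 4 beats/bar ÷ 2 beats/chord = 2 chords/bar.
E: 5 beats/bar ÷ 1 beat/chord = 5 chords/bar.
Fastest is E at 5 chords/bar.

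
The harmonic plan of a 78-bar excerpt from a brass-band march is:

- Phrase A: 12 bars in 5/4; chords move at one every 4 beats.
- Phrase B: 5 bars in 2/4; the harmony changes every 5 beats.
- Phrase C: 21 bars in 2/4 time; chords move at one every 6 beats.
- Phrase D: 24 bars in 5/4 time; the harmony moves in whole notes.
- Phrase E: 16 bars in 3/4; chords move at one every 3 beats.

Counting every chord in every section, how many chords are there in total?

A has 60 beats and chords last 4 each, so 15 chords.
B has 10 beats and chords last 5 each, so 2 chords.
C has 42 beats and chords last 6 each, so 7 chords.
D has 120 beats and chords last 4 each, so 30 chords.
E has 48 beats and chords last 3 each, so 16 chords.
Total: 15 + 2 + 7 + 30 + 16 = 70.

70 chords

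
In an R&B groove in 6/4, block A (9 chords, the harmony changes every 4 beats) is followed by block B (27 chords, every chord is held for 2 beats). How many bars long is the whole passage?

A: 9 × 4 = 36 beats = 6 bars.
B: 27 × 2 = 54 beats = 9 bars.
Total: 6 + 9 = 15 bars.

15 bars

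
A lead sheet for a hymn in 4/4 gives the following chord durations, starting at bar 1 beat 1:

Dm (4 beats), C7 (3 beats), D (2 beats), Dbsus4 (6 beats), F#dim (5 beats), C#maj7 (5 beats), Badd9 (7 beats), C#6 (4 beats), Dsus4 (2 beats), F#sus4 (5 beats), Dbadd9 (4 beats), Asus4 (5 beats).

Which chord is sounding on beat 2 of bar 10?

Dsus4

Beat 2 of bar 10 is beat (10−1)×4 + 2 = 38 overall.
Running totals: Dm ends at 4, C7 ends at 7, D ends at 9, Dbsus4 ends at 15, F#dim ends at 20, C#maj7 ends at 25, Badd9 ends at 32, C#6 ends at 36, Dsus4 ends at 38.
Beat 38 falls within Dsus4.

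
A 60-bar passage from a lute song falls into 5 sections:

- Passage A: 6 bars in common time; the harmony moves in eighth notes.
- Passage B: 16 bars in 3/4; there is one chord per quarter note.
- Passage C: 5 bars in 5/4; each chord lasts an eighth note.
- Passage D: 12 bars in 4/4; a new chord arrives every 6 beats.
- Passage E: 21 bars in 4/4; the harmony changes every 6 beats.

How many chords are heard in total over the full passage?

168 chords

A: 6 bars × 4 beats = 24 beats; 0.5 beats/chord → 48 chords.
B: 16 bars × 3 beats = 48 beats; 1 beat/chord → 48 chords.
C: 5 bars × 5 beats = 25 beats; 0.5 beats/chord → 50 chords.
D: 12 bars × 4 beats = 48 beats; 6 beats/chord → 8 chords.
E: 21 bars × 4 beats = 84 beats; 6 beats/chord → 14 chords.
Total: 48 + 48 + 50 + 8 + 14 = 168.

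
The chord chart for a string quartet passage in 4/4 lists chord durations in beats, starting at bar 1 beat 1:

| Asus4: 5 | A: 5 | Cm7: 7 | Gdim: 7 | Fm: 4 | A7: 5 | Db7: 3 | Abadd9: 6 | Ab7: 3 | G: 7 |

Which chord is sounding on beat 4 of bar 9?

Db7

Beat 4 of bar 9 is beat (9−1)×4 + 4 = 36 overall.
Running totals: Asus4 ends at 5, A ends at 10, Cm7 ends at 17, Gdim ends at 24, Fm ends at 28, A7 ends at 33, Db7 ends at 36.
Beat 36 falls within Db7.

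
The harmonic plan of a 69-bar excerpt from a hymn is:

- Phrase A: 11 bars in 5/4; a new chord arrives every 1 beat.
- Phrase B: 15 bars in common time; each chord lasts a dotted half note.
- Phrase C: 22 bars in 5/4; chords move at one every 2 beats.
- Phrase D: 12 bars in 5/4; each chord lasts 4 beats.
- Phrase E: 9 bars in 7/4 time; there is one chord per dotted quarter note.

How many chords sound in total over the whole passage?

187 chords

A: 11 bars × 5 beats = 55 beats; 1 beat/chord → 55 chords.
B: 15 bars × 4 beats = 60 beats; 3 beats/chord → 20 chords.
C: 22 bars × 5 beats = 110 beats; 2 beats/chord → 55 chords.
D: 12 bars × 5 beats = 60 beats; 4 beats/chord → 15 chords.
E: 9 bars × 7 beats = 63 beats; 1.5 beats/chord → 42 chords.
Total: 55 + 20 + 55 + 15 + 42 = 187.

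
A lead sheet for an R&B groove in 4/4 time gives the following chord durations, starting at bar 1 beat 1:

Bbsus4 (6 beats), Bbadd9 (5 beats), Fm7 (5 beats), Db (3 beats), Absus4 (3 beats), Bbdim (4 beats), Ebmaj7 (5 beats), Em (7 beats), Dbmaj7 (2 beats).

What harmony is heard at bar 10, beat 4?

Dbmaj7

Beat 4 of bar 10 is beat (10−1)×4 + 4 = 40 overall.
Running totals: Bbsus4 ends at 6, Bbadd9 ends at 11, Fm7 ends at 16, Db ends at 19, Absus4 ends at 22, Bbdim ends at 26, Ebmaj7 ends at 31, Em ends at 38, Dbmaj7 ends at 40.
Beat 40 falls within Dbmaj7.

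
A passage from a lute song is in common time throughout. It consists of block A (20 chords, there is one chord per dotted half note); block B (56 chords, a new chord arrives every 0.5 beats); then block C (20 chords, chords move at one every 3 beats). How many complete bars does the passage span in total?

A: 20 × 3 = 60 beats = 15 bars.
B: 56 × 0.5 = 28 beats = 7 bars.
C: 20 × 3 = 60 beats = 15 bars.
Total: 15 + 7 + 15 = 37 bars.

37 bars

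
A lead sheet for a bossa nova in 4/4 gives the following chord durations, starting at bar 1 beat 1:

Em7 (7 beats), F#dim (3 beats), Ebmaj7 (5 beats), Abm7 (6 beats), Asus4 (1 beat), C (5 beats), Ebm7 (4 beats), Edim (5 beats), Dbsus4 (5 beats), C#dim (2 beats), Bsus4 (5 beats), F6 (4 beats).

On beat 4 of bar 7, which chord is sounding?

Ebm7

Beat 4 of bar 7 is beat (7−1)×4 + 4 = 28 overall.
Running totals: Em7 ends at 7, F#dim ends at 10, Ebmaj7 ends at 15, Abm7 ends at 21, Asus4 ends at 22, C ends at 27, Ebm7 ends at 31.
Beat 28 falls within Ebm7.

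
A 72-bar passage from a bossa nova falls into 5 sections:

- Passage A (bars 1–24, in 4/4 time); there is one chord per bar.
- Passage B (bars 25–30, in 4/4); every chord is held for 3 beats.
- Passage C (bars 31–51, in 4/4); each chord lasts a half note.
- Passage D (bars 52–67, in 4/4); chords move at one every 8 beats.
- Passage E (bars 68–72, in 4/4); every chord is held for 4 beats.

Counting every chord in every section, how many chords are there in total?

A has 96 beats and chords last 4 each, so 24 chords.
B has 24 beats and chords last 3 each, so 8 chords.
C has 84 beats and chords last 2 each, so 42 chords.
D has 64 beats and chords last 8 each, so 8 chords.
E has 20 beats and chords last 4 each, so 5 chords.
Total: 24 + 8 + 42 + 8 + 5 = 87.

87 chords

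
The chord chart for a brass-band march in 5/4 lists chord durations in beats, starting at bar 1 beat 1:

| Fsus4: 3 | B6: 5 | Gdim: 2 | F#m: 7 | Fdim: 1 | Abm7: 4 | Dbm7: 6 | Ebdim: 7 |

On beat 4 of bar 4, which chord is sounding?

Beat 4 of bar 4 is beat (4−1)×5 + 4 = 19 overall.
Running totals: Fsus4 ends at 3, B6 ends at 8, Gdim ends at 10, F#m ends at 17, Fdim ends at 18, Abm7 ends at 22.
Beat 19 falls within Abm7.

Abm7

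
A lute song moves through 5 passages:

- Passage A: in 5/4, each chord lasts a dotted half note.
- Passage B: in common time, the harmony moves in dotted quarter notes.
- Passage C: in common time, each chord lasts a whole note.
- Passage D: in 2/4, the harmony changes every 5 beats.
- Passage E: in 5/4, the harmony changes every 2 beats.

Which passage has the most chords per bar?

A: 5 beats/bar ÷ 3 beats/chord = 5/3 chords/bar.
B: 4 beats/bar ÷ 1.5 beats/chord = 8/3 chords/bar.
C: 4 beats/bar ÷ 4 beats/chord = 1 chord/bar.
D: 2 beats/bar ÷ 5 beats/chord = 0.4 chords/bar.
E: 5 beats/bar ÷ 2 beats/chord = 2.5 chords/bar.
Fastest is B at 8/3 chords/bar.

Passage B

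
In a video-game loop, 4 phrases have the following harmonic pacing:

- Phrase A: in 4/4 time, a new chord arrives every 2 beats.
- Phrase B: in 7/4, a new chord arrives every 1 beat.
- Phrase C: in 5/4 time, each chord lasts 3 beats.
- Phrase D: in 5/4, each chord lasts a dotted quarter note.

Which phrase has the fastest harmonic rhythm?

Phrase B

A: 4 beats/bar ÷ 2 beats/chord = 2 chords/bar.
B: 7 beats/bar ÷ 1 beat/chord = 7 chords/bar.
C: 5 beats/bar ÷ 3 beats/chord = 5/3 chords/bar.
D: 5 beats/bar ÷ 1.5 beats/chord = 10/3 chords/bar.
Fastest is B at 7 chords/bar.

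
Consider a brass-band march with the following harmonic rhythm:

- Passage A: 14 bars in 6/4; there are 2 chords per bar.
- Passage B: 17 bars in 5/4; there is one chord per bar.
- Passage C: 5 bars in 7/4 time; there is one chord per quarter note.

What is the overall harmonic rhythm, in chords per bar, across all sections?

20/9 chords per bar

A: 14 × 6 = 84 beats ÷ 3 = 28 chords.
B: 17 × 5 = 85 beats ÷ 5 = 17 chords.
C: 5 × 7 = 35 beats ÷ 1 = 35 chords.
Overall: 80 chords over 36 bars → 80/36 = 20/9 chords per bar.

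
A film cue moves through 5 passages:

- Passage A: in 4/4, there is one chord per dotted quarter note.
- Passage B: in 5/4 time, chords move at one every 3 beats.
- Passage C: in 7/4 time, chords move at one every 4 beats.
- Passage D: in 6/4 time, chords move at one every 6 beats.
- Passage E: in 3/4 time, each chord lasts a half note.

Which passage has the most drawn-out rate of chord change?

Passage D

A: 4/1.5 = 8/3 chords/bar.
B: 5/3 = 5/3 chords/bar.
C: 7/4 = 1.75 chords/bar.
D: 6/6 = 1 chord/bar.
E: 3/2 = 1.5 chords/bar.
Slowest is D at 1 chords/bar.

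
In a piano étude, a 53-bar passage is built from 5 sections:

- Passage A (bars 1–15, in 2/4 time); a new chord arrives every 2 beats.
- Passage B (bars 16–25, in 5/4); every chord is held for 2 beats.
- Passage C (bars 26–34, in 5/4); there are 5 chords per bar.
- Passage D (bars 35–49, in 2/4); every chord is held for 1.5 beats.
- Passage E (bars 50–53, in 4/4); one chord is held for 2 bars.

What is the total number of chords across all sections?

107 chords

A: 15 bars × 2 beats = 30 beats; 2 beats/chord → 15 chords.
B: 10 bars × 5 beats = 50 beats; 2 beats/chord → 25 chords.
C: 9 bars × 5 beats = 45 beats; 1 beat/chord → 45 chords.
D: 15 bars × 2 beats = 30 beats; 1.5 beats/chord → 20 chords.
E: 4 bars × 4 beats = 16 beats; 8 beats/chord → 2 chords.
Total: 15 + 25 + 45 + 20 + 2 = 107.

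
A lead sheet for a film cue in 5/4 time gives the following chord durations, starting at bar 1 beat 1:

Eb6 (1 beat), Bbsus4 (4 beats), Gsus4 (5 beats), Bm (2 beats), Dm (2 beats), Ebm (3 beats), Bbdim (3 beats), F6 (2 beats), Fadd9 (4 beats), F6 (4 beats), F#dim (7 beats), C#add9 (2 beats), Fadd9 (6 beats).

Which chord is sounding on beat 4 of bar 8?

Beat 4 of bar 8 is beat (8−1)×5 + 4 = 39 overall.
Running totals: Eb6 ends at 1, Bbsus4 ends at 5, Gsus4 ends at 10, Bm ends at 12, Dm ends at 14, Ebm ends at 17, Bbdim ends at 20, F6 ends at 22, Fadd9 ends at 26, F6 ends at 30, F#dim ends at 37, C#add9 ends at 39.
Beat 39 falls within C#add9.

C#add9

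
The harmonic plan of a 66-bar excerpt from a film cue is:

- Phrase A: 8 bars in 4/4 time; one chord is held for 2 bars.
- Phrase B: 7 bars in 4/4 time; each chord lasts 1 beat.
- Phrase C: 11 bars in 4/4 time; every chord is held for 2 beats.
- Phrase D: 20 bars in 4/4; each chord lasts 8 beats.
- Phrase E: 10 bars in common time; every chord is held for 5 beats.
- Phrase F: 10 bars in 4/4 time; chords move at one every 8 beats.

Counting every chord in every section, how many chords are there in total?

77 chords

A: 8 bars × 4 beats = 32 beats; 8 beats/chord → 4 chords.
B: 7 bars × 4 beats = 28 beats; 1 beat/chord → 28 chords.
C: 11 bars × 4 beats = 44 beats; 2 beats/chord → 22 chords.
D: 20 bars × 4 beats = 80 beats; 8 beats/chord → 10 chords.
E: 10 bars × 4 beats = 40 beats; 5 beats/chord → 8 chords.
F: 10 bars × 4 beats = 40 beats; 8 beats/chord → 5 chords.
Total: 4 + 28 + 22 + 10 + 8 + 5 = 77.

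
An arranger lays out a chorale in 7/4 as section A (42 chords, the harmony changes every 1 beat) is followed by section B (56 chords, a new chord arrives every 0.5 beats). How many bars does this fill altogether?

A: 42 × 1 = 42 beats = 6 bars.
B: 56 × 0.5 = 28 beats = 4 bars.
Total: 6 + 4 = 10 bars.

10 bars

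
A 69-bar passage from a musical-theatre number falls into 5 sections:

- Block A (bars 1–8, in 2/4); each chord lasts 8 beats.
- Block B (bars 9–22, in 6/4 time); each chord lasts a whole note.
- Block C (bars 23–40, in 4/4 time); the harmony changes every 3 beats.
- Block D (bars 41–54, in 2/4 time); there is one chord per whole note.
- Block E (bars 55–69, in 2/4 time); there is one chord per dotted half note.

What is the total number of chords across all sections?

A: 8·2 = 16 beats, 16/8 = 2 chords.
B: 14·6 = 84 beats, 84/4 = 21 chords.
C: 18·4 = 72 beats, 72/3 = 24 chords.
D: 14·2 = 28 beats, 28/4 = 7 chords.
E: 15·2 = 30 beats, 30/3 = 10 chords.
Total: 2 + 21 + 24 + 7 + 10 = 64.

64 chords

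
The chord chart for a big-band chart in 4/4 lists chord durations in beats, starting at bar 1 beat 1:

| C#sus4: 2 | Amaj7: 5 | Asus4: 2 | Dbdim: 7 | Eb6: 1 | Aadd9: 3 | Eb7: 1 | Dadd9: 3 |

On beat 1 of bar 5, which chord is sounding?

Eb6

Beat 1 of bar 5 is beat (5−1)×4 + 1 = 17 overall.
Running totals: C#sus4 ends at 2, Amaj7 ends at 7, Asus4 ends at 9, Dbdim ends at 16, Eb6 ends at 17.
Beat 17 falls within Eb6.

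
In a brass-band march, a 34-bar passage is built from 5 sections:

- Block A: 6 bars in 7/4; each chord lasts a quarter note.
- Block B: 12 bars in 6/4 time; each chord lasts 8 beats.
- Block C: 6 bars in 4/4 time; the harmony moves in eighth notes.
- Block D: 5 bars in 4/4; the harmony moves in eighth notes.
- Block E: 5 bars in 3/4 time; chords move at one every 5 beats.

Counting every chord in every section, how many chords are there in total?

142 chords

A: 6·7 = 42 beats, 42/1 = 42 chords.
B: 12·6 = 72 beats, 72/8 = 9 chords.
C: 6·4 = 24 beats, 24/0.5 = 48 chords.
D: 5·4 = 20 beats, 20/0.5 = 40 chords.
E: 5·3 = 15 beats, 15/5 = 3 chords.
Total: 42 + 9 + 48 + 40 + 3 = 142.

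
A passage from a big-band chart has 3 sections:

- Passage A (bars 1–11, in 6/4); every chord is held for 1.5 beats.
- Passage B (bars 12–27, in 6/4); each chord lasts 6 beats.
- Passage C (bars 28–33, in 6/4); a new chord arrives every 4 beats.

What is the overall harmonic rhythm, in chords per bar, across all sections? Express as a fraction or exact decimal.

23/11 chords per bar

A: 11 × 6 = 66 beats ÷ 1.5 = 44 chords.
B: 16 × 6 = 96 beats ÷ 6 = 16 chords.
C: 6 × 6 = 36 beats ÷ 4 = 9 chords.
Overall: 69 chords over 33 bars → 69/33 = 23/11 chords per bar.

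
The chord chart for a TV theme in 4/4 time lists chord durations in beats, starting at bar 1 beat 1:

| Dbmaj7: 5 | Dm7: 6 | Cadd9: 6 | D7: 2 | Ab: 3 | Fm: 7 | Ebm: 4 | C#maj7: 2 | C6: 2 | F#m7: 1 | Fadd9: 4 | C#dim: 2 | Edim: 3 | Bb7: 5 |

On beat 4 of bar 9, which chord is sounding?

C6

Beat 4 of bar 9 is beat (9−1)×4 + 4 = 36 overall.
Running totals: Dbmaj7 ends at 5, Dm7 ends at 11, Cadd9 ends at 17, D7 ends at 19, Ab ends at 22, Fm ends at 29, Ebm ends at 33, C#maj7 ends at 35, C6 ends at 37.
Beat 36 falls within C6.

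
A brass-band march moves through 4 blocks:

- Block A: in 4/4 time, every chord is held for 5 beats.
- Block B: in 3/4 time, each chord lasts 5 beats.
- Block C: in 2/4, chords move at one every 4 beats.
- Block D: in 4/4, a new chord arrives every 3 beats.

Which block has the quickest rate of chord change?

Block D

A: 4/5 = 0.8 chords/bar.
B: 3/5 = 0.6 chords/bar.
C: 2/4 = 0.5 chords/bar.
D: 4/3 = 4/3 chords/bar.
Fastest is D at 4/3 chords/bar.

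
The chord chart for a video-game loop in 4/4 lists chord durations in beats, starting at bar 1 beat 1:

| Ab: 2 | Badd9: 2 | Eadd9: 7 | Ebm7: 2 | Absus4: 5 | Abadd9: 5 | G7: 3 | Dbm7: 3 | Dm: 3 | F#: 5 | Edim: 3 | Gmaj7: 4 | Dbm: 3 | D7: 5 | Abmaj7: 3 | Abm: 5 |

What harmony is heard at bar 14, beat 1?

Beat 1 of bar 14 is beat (14−1)×4 + 1 = 53 overall.
Running totals: Ab ends at 2, Badd9 ends at 4, Eadd9 ends at 11, Ebm7 ends at 13, Absus4 ends at 18, Abadd9 ends at 23, G7 ends at 26, Dbm7 ends at 29, Dm ends at 32, F# ends at 37, Edim ends at 40, Gmaj7 ends at 44, Dbm ends at 47, D7 ends at 52, Abmaj7 ends at 55.
Beat 53 falls within Abmaj7.

Abmaj7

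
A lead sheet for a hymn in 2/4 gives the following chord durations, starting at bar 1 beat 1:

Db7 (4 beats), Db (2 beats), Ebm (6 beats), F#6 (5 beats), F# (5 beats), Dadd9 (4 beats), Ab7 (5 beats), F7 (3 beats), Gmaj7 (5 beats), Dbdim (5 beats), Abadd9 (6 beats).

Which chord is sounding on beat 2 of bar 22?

Beat 2 of bar 22 is beat (22−1)×2 + 2 = 44 overall.
Running totals: Db7 ends at 4, Db ends at 6, Ebm ends at 12, F#6 ends at 17, F# ends at 22, Dadd9 ends at 26, Ab7 ends at 31, F7 ends at 34, Gmaj7 ends at 39, Dbdim ends at 44.
Beat 44 falls within Dbdim.

Dbdim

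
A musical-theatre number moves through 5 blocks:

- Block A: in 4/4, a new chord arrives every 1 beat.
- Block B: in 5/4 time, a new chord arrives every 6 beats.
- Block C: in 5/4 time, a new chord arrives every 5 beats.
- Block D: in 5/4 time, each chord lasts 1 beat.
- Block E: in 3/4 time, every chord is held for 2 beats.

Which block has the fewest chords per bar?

Block B

A: each chord is 1 beat in 4/4, so 4 per bar.
B: each chord is 6 beats in 5/4, so 5/6 per bar.
C: each chord is 5 beats in 5/4, so 1 per bar.
D: each chord is 1 beat in 5/4, so 5 per bar.
E: each chord is 2 beats in 3/4, so 1.5 per bar.
Slowest is B at 5/6 chords/bar.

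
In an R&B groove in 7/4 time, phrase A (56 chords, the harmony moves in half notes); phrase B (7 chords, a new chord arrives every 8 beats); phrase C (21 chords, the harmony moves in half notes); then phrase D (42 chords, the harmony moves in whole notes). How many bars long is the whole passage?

54 bars

A: 56 × 2 = 112 beats = 16 bars.
B: 7 × 8 = 56 beats = 8 bars.
C: 21 × 2 = 42 beats = 6 bars.
D: 42 × 4 = 168 beats = 24 bars.
Total: 16 + 8 + 6 + 24 = 54 bars.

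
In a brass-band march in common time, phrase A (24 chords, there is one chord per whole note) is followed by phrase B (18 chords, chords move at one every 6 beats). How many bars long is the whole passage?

51 bars

A: 24 × 4 = 96 beats = 24 bars.
B: 18 × 6 = 108 beats = 27 bars.
Total: 24 + 27 = 51 bars.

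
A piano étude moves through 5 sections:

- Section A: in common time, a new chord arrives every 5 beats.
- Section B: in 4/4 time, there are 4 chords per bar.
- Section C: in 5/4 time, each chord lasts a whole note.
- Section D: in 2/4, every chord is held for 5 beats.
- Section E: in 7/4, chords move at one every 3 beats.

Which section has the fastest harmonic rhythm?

A: 4 beats/bar ÷ 5 beats/chord = 0.8 chords/bar.
B: 4 beats/bar ÷ 1 beat/chord = 4 chords/bar.
C: 5 beats/bar ÷ 4 beats/chord = 1.25 chords/bar.
D: 2 beats/bar ÷ 5 beats/chord = 0.4 chords/bar.
E: 7 beats/bar ÷ 3 beats/chord = 7/3 chords/bar.
Fastest is B at 4 chords/bar.

Section B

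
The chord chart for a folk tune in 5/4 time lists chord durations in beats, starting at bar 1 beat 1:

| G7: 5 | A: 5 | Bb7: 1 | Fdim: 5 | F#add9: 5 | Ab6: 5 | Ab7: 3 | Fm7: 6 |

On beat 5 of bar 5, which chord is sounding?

Ab6

Beat 5 of bar 5 is beat (5−1)×5 + 5 = 25 overall.
Running totals: G7 ends at 5, A ends at 10, Bb7 ends at 11, Fdim ends at 16, F#add9 ends at 21, Ab6 ends at 26.
Beat 25 falls within Ab6.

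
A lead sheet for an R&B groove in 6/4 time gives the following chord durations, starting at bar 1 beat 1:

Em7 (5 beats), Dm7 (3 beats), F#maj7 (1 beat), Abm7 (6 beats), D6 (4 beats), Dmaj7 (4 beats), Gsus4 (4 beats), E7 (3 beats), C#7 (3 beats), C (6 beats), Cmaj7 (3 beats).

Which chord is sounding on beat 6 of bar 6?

C

Beat 6 of bar 6 is beat (6−1)×6 + 6 = 36 overall.
Running totals: Em7 ends at 5, Dm7 ends at 8, F#maj7 ends at 9, Abm7 ends at 15, D6 ends at 19, Dmaj7 ends at 23, Gsus4 ends at 27, E7 ends at 30, C#7 ends at 33, C ends at 39.
Beat 36 falls within C.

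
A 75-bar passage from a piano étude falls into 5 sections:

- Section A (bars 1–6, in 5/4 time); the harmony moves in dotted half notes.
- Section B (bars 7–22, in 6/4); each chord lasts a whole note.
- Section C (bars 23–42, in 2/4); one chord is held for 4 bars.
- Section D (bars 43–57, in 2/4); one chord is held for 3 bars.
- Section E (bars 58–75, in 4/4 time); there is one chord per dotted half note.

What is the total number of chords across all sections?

A: 6 bars × 5 beats = 30 beats; 3 beats/chord → 10 chords.
B: 16 bars × 6 beats = 96 beats; 4 beats/chord → 24 chords.
C: 20 bars × 2 beats = 40 beats; 8 beats/chord → 5 chords.
D: 15 bars × 2 beats = 30 beats; 6 beats/chord → 5 chords.
E: 18 bars × 4 beats = 72 beats; 3 beats/chord → 24 chords.
Total: 10 + 24 + 5 + 5 + 24 = 68.

68 chords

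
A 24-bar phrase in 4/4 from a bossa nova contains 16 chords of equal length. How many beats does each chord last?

24 bars × 4 beats/bar = 96 beats total.
96 beats ÷ 16 chords = 6 beats per chord.

6 beats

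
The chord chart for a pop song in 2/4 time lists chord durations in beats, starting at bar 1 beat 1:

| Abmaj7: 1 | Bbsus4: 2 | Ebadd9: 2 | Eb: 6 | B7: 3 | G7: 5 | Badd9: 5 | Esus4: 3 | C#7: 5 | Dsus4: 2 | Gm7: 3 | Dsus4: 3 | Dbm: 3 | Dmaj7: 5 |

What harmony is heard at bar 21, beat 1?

Beat 1 of bar 21 is beat (21−1)×2 + 1 = 41 overall.
Running totals: Abmaj7 ends at 1, Bbsus4 ends at 3, Ebadd9 ends at 5, Eb ends at 11, B7 ends at 14, G7 ends at 19, Badd9 ends at 24, Esus4 ends at 27, C#7 ends at 32, Dsus4 ends at 34, Gm7 ends at 37, Dsus4 ends at 40, Dbm ends at 43.
Beat 41 falls within Dbm.

Dbm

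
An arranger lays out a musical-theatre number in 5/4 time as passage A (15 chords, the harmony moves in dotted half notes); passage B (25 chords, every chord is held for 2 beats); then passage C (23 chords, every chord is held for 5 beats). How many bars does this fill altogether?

A: 15 × 3 = 45 beats = 9 bars.
B: 25 × 2 = 50 beats = 10 bars.
C: 23 × 5 = 115 beats = 23 bars.
Total: 9 + 10 + 23 = 42 bars.

42 bars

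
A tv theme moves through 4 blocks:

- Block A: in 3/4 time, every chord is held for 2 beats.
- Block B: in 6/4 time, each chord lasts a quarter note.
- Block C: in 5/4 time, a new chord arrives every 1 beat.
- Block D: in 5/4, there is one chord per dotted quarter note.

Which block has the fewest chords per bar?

A: each chord is 2 beats in 3/4, so 1.5 per bar.
B: each chord is 1 beat in 6/4, so 6 per bar.
C: each chord is 1 beat in 5/4, so 5 per bar.
D: each chord is 1.5 beats in 5/4, so 10/3 per bar.
Slowest is A at 1.5 chords/bar.

Block A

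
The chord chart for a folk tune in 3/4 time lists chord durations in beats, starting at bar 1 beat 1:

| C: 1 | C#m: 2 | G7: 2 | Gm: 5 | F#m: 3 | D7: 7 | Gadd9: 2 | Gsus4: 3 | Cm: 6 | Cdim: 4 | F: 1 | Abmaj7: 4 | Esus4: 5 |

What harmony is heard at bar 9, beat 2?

Cm

Beat 2 of bar 9 is beat (9−1)×3 + 2 = 26 overall.
Running totals: C ends at 1, C#m ends at 3, G7 ends at 5, Gm ends at 10, F#m ends at 13, D7 ends at 20, Gadd9 ends at 22, Gsus4 ends at 25, Cm ends at 31.
Beat 26 falls within Cm.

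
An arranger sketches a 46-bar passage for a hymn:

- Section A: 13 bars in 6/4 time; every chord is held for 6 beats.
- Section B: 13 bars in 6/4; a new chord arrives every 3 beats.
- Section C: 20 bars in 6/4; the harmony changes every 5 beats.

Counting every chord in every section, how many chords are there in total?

63 chords

A: 13 bars × 6 beats = 78 beats; 6 beats/chord → 13 chords.
B: 13 bars × 6 beats = 78 beats; 3 beats/chord → 26 chords.
C: 20 bars × 6 beats = 120 beats; 5 beats/chord → 24 chords.
Total: 13 + 26 + 24 = 63.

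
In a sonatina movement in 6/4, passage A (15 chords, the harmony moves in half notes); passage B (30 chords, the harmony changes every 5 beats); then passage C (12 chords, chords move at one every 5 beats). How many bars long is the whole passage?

A: 15 × 2 = 30 beats = 5 bars.
B: 30 × 5 = 150 beats = 25 bars.
C: 12 × 5 = 60 beats = 10 bars.
Total: 5 + 25 + 10 = 40 bars.

40 bars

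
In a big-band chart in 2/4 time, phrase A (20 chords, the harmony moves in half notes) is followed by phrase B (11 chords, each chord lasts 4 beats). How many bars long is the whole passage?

42 bars

A: 20 × 2 = 40 beats = 20 bars.
B: 11 × 4 = 44 beats = 22 bars.
Total: 20 + 22 = 42 bars.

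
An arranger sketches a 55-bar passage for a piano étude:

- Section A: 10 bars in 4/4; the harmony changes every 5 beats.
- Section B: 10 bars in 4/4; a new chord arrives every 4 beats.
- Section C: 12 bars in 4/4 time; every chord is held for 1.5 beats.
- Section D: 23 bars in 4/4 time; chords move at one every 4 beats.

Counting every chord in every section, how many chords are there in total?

A: 10·4 = 40 beats, 40/5 = 8 chords.
B: 10·4 = 40 beats, 40/4 = 10 chords.
C: 12·4 = 48 beats, 48/1.5 = 32 chords.
D: 23·4 = 92 beats, 92/4 = 23 chords.
Total: 8 + 10 + 32 + 23 = 73.

73 chords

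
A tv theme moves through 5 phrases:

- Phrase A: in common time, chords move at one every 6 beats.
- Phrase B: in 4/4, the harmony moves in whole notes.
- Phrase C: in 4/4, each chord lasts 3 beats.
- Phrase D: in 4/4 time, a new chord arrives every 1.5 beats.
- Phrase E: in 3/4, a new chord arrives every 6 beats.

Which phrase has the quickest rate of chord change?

A: 4/6 = 2/3 chords/bar.
B: 4/4 = 1 chord/bar.
C: 4/3 = 4/3 chords/bar.
D: 4/1.5 = 8/3 chords/bar.
E: 3/6 = 0.5 chords/bar.
Fastest is D at 8/3 chords/bar.

Phrase D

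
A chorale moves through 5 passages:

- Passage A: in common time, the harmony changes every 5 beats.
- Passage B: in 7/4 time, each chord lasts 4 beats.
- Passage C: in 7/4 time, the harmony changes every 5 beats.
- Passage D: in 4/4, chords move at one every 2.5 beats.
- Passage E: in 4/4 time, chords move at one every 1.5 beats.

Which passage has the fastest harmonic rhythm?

A: each chord is 5 beats in 4/4, so 0.8 per bar.
B: each chord is 4 beats in 7/4, so 1.75 per bar.
C: each chord is 5 beats in 7/4, so 1.4 per bar.
D: each chord is 2.5 beats in 4/4, so 1.6 per bar.
E: each chord is 1.5 beats in 4/4, so 8/3 per bar.
Fastest is E at 8/3 chords/bar.

Passage E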